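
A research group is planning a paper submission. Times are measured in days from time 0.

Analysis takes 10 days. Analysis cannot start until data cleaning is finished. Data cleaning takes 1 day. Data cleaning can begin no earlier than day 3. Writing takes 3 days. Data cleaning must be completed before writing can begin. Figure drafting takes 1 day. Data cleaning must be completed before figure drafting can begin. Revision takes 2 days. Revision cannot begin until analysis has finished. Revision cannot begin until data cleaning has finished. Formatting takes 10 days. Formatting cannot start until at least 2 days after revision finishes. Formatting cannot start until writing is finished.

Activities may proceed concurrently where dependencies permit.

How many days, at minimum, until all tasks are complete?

28

Data cleaning waits on its own release at day 3, so it starts at day 3 and finishes at 3 + 1 = day 4.
Writing waits on data cleaning (finishes day 4), so it starts at day 4 and finishes at 4 + 3 = day 7.
Figure drafting waits on data cleaning (finishes day 4), so it starts at day 4 and finishes at 4 + 1 = day 5.
Analysis waits on data cleaning (finishes day 4), so it starts at day 4 and finishes at 4 + 10 = day 14.
For revision: analysis (finishes day 14); data cleaning (finishes day 4). Taking the maximum gives a start of day 14, and it finishes at 14 + 2 = day 16.
Formatting has to wait for revision (finishes day 16, plus 2-day gap → day 18); writing (finishes day 7). The latest of these is day 18, so formatting runs day 18 to 18 + 10 = day 28.
All tasks are finished once the last one completes. Finish times: Data cleaning at 4, Analysis at 14, Figure drafting at 5, Writing at 7, Revision at 16, Formatting at 28. The latest is day 28.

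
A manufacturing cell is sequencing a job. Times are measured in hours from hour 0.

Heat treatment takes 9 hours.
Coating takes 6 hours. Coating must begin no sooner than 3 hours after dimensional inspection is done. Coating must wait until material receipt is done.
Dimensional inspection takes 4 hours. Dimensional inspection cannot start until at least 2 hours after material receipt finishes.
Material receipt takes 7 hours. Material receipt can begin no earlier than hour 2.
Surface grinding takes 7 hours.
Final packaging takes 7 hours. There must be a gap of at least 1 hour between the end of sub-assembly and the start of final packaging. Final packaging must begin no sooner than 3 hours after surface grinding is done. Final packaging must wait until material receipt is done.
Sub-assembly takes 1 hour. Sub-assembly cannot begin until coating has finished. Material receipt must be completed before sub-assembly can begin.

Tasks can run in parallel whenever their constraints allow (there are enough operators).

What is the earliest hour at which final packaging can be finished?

33

Nothing blocks surface grinding, so it runs from hour 0 to hour 7.
Material receipt cannot begin until its own release at hour 2. It runs from hour 2 to 2 + 7 = hour 9.
Dimensional inspection cannot begin until material receipt (finishes hour 9, plus 2-hour gap → hour 11). It runs from hour 11 to 11 + 4 = hour 15.
Coating has to wait for dimensional inspection (finishes hour 15, plus 3-hour gap → hour 18); material receipt (finishes hour 9). The latest of these is hour 18, so coating runs hour 18 to 18 + 6 = hour 24.
For sub-assembly: coating (finishes hour 24); material receipt (finishes hour 9). Taking the maximum gives a start of hour 24, and it finishes at 24 + 1 = hour 25.
Final packaging needs all of sub-assembly (finishes hour 25, plus 1-hour gap → hour 26); surface grinding (finishes hour 7, plus 3-hour gap → hour 10); material receipt (finishes hour 9). That puts its earliest start at hour 26; it finishes at 26 + 7 = hour 33.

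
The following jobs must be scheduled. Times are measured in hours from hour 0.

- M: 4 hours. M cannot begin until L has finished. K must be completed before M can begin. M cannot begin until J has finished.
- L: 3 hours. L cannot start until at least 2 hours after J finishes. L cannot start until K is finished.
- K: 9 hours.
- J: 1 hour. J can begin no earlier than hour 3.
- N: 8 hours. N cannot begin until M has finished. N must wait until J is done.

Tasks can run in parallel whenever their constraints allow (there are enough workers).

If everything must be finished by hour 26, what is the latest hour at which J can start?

N must finish by hour 26; it takes 8 hours, so it must start by 26 − 8 = hour 18.
M feeds into N (must start by hour 18); so M must finish by hour 18 and therefore start by hour 14.
L has to be done before M (must start by hour 14). That means finishing by hour 14, i.e. starting by 14 − 3 = hour 11.
For J: L (must start by hour 11, minus 2-hour gap → hour 9); M (must start by hour 14); N (must start by hour 18). The most restrictive is hour 9; with a 1-hour duration, J must start by hour 8.

8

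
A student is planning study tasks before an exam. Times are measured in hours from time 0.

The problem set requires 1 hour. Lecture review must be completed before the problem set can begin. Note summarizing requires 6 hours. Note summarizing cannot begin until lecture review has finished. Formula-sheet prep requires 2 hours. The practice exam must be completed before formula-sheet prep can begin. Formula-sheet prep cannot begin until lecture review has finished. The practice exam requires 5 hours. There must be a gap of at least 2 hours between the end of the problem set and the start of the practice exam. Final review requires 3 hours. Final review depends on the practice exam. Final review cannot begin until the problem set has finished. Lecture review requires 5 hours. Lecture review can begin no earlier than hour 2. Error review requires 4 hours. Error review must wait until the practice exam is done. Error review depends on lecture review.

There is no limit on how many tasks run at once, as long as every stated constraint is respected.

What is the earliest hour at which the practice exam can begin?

Lecture review waits on its own release at hour 2, so it starts at hour 2 and finishes at 2 + 5 = hour 7.
The problem set waits on lecture review (finishes hour 7), so it starts at hour 7 and finishes at 7 + 1 = hour 8.
The practice exam waits on the problem set (finishes hour 8, plus 2-hour gap → hour 10), so the earliest it can start is hour 10.

10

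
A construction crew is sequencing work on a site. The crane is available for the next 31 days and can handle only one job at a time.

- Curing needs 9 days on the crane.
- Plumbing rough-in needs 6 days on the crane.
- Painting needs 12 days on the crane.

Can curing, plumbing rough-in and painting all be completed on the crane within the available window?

Yes

Running back to back, the jobs need 9 + 6 + 12 = 27 days on the crane.
Since 27 ≤ 31, they fit within the window.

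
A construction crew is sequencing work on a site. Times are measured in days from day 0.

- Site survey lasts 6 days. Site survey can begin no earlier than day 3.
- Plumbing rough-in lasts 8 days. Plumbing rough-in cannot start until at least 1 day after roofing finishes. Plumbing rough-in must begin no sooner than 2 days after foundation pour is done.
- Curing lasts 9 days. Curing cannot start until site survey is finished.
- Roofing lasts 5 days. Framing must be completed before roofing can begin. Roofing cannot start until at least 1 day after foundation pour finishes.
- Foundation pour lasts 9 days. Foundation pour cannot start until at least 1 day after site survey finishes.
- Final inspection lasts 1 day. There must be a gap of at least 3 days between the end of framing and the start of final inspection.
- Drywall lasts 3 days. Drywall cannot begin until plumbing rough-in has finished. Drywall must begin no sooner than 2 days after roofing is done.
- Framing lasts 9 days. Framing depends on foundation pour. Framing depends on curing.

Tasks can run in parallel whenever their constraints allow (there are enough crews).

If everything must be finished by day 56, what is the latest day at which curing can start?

Drywall has no dependents, so it just needs to finish by day 56. Starting by 56 − 3 = day 53 achieves that.
Plumbing rough-in feeds into drywall (must start by day 53); so plumbing rough-in must finish by day 53 and therefore start by day 45.
Roofing feeds plumbing rough-in (must start by day 45, minus 1-day gap → day 44); drywall (must start by day 53, minus 2-day gap → day 51). Taking the minimum, roofing must finish by day 44 and start by 44 − 5 = day 39.
Final inspection has no dependents, so it just needs to finish by day 56. Starting by 56 − 1 = day 55 achieves that.
Framing feeds roofing (must start by day 39); final inspection (must start by day 55, minus 3-day gap → day 52). Taking the minimum, framing must finish by day 39 and start by 39 − 9 = day 30.
Curing feeds into framing (must start by day 30); so curing must finish by day 30 and therefore start by day 21.

21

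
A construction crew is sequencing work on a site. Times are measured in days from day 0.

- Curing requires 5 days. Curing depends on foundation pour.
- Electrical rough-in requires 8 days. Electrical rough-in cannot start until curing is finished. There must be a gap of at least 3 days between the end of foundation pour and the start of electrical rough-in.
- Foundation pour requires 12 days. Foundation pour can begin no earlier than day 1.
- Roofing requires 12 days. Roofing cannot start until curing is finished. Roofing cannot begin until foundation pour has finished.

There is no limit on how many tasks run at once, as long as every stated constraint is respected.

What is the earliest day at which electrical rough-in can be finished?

After its own release at day 1, foundation pour can start at day 1 and finishes at day 13.
Curing cannot begin until foundation pour (finishes day 13). It runs from day 13 to 13 + 5 = day 18.
For electrical rough-in: curing (finishes day 18); foundation pour (finishes day 13, plus 3-day gap → day 16). Taking the maximum gives a start of day 18, and it finishes at 18 + 8 = day 26.

26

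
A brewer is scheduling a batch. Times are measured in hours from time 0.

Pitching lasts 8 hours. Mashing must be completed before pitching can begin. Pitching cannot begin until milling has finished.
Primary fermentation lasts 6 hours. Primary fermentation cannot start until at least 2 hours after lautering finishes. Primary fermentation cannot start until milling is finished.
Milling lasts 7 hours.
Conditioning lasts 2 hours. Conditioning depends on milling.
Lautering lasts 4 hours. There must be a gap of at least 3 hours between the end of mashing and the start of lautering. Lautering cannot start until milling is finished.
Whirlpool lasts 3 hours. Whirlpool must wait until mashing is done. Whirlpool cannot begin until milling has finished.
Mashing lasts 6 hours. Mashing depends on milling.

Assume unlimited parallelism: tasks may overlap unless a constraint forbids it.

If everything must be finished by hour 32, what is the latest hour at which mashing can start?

11

Primary fermentation has no dependents, so it just needs to finish by hour 32. Starting by 32 − 6 = hour 26 achieves that.
Since primary fermentation (must start by hour 26, minus 2-hour gap → hour 24) depends on it, lautering must finish by hour 24. Backing off its 4-hour duration gives a latest start of hour 20.
Whirlpool has no dependents, so it just needs to finish by hour 32. Starting by 32 − 3 = hour 29 achieves that.
To finish by hour 32, pitching (duration 8) must start no later than hour 24.
For mashing: lautering (must start by hour 20, minus 3-hour gap → hour 17); whirlpool (must start by hour 29); pitching (must start by hour 24). The most restrictive is hour 17; with a 6-hour duration, mashing must start by hour 11.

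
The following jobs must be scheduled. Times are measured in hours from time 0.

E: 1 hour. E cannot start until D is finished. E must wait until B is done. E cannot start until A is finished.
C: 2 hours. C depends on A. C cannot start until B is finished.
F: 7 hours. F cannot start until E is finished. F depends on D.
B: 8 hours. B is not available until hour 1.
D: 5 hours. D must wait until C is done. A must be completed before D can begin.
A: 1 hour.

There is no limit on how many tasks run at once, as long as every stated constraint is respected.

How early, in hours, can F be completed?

24

After its own release at hour 1, B can start at hour 1 and finishes at hour 9.
A has no prerequisites, so it starts at hour 0 and finishes at hour 1.
C has to wait for A (finishes hour 1); B (finishes hour 9). The latest of these is hour 9, so C runs hour 9 to 9 + 2 = hour 11.
D cannot start until C (finishes hour 11); A (finishes hour 1). The controlling bound is hour 11, so D finishes at 11 + 5 = hour 16.
E needs all of D (finishes hour 16); B (finishes hour 9); A (finishes hour 1). That puts its earliest start at hour 16; it finishes at 16 + 1 = hour 17.
F needs all of E (finishes hour 17); D (finishes hour 16). That puts its earliest start at hour 17; it finishes at 17 + 7 = hour 24.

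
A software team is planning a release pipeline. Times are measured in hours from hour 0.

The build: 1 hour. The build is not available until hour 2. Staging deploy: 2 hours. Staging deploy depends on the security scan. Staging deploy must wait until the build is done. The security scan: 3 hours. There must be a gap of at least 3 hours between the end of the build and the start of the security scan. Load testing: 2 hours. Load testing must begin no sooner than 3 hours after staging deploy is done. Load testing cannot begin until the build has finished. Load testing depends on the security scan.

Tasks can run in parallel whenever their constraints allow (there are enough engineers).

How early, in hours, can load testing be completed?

The build waits on its own release at hour 2, so it starts at hour 2 and finishes at 2 + 1 = hour 3.
After the build (finishes hour 3, plus 3-hour gap → hour 6), the security scan can start at hour 6 and finishes at hour 9.
For staging deploy: the security scan (finishes hour 9); the build (finishes hour 3). Taking the maximum gives a start of hour 9, and it finishes at 9 + 2 = hour 11.
Load testing cannot start until staging deploy (finishes hour 11, plus 3-hour gap → hour 14); the build (finishes hour 3); the security scan (finishes hour 9). The controlling bound is hour 14, so load testing finishes at 14 + 2 = hour 16.

16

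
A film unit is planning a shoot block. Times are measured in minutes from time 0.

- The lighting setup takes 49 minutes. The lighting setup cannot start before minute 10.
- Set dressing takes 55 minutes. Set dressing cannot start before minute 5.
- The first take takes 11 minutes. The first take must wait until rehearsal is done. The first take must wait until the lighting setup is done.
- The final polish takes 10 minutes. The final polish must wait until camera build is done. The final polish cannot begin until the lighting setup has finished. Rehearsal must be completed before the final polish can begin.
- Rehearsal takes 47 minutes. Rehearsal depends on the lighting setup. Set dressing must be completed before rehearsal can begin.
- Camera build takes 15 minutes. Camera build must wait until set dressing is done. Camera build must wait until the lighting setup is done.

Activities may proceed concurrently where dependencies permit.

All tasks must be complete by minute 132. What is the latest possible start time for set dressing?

The final polish must finish by minute 132; it takes 10 minutes, so it must start by 132 − 10 = minute 122.
Camera build must finish before the final polish (must start by minute 122). With a 15-minute duration, camera build must start by 122 − 15 = minute 107.
The first take must finish by minute 132; it takes 11 minutes, so it must start by 132 − 11 = minute 121.
Rehearsal feeds the final polish (must start by minute 122); the first take (must start by minute 121). Taking the minimum, rehearsal must finish by minute 121 and start by 121 − 47 = minute 74.
Set dressing has several dependents: camera build (must start by minute 107); rehearsal (must start by minute 74). The earliest of those limits is minute 74, so set dressing must start by 74 − 55 = minute 19.

19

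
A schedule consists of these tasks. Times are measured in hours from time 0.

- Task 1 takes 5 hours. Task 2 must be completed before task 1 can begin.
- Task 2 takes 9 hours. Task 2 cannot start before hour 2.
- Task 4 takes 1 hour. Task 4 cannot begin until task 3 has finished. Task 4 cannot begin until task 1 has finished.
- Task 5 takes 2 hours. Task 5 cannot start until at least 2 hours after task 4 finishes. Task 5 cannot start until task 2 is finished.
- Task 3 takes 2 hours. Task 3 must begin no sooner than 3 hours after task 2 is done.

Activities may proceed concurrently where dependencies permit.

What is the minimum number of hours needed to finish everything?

21

After its own release at hour 2, task 2 can start at hour 2 and finishes at hour 11.
Task 3 cannot begin until task 2 (finishes hour 11, plus 3-hour gap → hour 14). It runs from hour 14 to 14 + 2 = hour 16.
Task 1 waits on task 2 (finishes hour 11), so it starts at hour 11 and finishes at 11 + 5 = hour 16.
For task 4: task 3 (finishes hour 16); task 1 (finishes hour 16). Taking the maximum gives a start of hour 16, and it finishes at 16 + 1 = hour 17.
Task 5 needs all of task 4 (finishes hour 17, plus 2-hour gap → hour 19); task 2 (finishes hour 11). That puts its earliest start at hour 19; it finishes at 19 + 2 = hour 21.
All tasks are finished once the last one completes. Finish times: Task 1 at 16, Task 2 at 11, Task 3 at 16, Task 4 at 17, Task 5 at 21. The latest is hour 21.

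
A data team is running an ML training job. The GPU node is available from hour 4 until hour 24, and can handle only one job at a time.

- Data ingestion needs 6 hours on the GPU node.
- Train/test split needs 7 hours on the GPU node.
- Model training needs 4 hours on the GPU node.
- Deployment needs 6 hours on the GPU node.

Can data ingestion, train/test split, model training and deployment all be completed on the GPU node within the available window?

No

The GPU node window is 24 − 4 = 20 hours.
Running back to back, the jobs need 6 + 7 + 4 + 6 = 23 hours on the GPU node.
Since 23 > 20, they cannot all fit.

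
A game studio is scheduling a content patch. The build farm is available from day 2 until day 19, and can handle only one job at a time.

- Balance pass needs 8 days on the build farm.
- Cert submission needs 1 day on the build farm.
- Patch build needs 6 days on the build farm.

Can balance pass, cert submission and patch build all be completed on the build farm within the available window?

The build farm window is 19 − 2 = 17 days.
Running back to back, the jobs need 8 + 1 + 6 = 15 days on the build farm.
Since 15 ≤ 17, they fit within the window.

Yes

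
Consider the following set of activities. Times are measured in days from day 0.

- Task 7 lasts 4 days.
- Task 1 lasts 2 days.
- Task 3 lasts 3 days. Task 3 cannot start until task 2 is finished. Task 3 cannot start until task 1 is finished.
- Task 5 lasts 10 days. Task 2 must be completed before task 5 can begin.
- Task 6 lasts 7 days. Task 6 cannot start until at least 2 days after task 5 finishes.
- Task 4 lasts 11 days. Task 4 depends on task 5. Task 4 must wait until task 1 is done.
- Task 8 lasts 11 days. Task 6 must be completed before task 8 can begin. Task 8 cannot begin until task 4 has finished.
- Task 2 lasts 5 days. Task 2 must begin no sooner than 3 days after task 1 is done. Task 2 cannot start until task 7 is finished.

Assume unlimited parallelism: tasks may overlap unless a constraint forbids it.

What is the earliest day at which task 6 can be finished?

29

Nothing blocks task 7, so it runs from day 0 to day 4.
Task 1 has no prerequisites, so it starts at day 0 and finishes at day 2.
For task 2: task 1 (finishes day 2, plus 3-day gap → day 5); task 7 (finishes day 4). Taking the maximum gives a start of day 5, and it finishes at 5 + 5 = day 10.
After task 2 (finishes day 10), task 5 can start at day 10 and finishes at day 20.
Task 6 cannot begin until task 5 (finishes day 20, plus 2-day gap → day 22). It runs from day 22 to 22 + 7 = day 29.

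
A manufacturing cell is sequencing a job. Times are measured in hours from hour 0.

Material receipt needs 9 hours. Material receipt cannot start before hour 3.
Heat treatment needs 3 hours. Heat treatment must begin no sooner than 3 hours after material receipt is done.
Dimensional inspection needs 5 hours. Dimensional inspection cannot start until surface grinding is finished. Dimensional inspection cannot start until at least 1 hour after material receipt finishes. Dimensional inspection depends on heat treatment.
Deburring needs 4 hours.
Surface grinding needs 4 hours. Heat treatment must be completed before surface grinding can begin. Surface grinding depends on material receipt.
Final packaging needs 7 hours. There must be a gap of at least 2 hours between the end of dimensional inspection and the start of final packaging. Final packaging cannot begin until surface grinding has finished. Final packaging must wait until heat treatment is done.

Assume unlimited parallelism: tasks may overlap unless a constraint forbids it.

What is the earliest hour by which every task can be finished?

Deburring has no prerequisites, so it starts at hour 0 and finishes at hour 4.
After its own release at hour 3, material receipt can start at hour 3 and finishes at hour 12.
Heat treatment waits on material receipt (finishes hour 12, plus 3-hour gap → hour 15), so it starts at hour 15 and finishes at 15 + 3 = hour 18.
Surface grinding needs all of heat treatment (finishes hour 18); material receipt (finishes hour 12). That puts its earliest start at hour 18; it finishes at 18 + 4 = hour 22.
Dimensional inspection has to wait for surface grinding (finishes hour 22); material receipt (finishes hour 12, plus 1-hour gap → hour 13); heat treatment (finishes hour 18). The latest of these is hour 22, so dimensional inspection runs hour 22 to 22 + 5 = hour 27.
Final packaging cannot start until dimensional inspection (finishes hour 27, plus 2-hour gap → hour 29); surface grinding (finishes hour 22); heat treatment (finishes hour 18). The controlling bound is hour 29, so final packaging finishes at 29 + 7 = hour 36.
All tasks are finished once the last one completes. Finish times: Material receipt at 12, Deburring at 4, Heat treatment at 18, Surface grinding at 22, Dimensional inspection at 27, Final packaging at 36. The latest is hour 36.

36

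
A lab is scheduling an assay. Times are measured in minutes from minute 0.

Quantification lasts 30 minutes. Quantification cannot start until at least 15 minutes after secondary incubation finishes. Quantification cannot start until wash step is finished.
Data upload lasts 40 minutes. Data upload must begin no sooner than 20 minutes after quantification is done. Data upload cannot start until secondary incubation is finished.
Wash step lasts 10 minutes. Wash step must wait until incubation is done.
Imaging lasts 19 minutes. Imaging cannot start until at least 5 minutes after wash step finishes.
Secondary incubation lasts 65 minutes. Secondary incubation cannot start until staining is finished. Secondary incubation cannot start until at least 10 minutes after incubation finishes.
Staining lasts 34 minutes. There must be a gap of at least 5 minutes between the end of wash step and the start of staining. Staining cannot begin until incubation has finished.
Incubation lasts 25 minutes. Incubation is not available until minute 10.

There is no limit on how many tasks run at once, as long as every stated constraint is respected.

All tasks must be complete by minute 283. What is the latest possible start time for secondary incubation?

Data upload must finish by minute 283; it takes 40 minutes, so it must start by 283 − 40 = minute 243.
Quantification feeds into data upload (must start by minute 243, minus 20-minute gap → minute 223); so quantification must finish by minute 223 and therefore start by minute 193.
Secondary incubation has several dependents: quantification (must start by minute 193, minus 15-minute gap → minute 178); data upload (must start by minute 243). The earliest of those limits is minute 178, so secondary incubation must start by 178 − 65 = minute 113.

113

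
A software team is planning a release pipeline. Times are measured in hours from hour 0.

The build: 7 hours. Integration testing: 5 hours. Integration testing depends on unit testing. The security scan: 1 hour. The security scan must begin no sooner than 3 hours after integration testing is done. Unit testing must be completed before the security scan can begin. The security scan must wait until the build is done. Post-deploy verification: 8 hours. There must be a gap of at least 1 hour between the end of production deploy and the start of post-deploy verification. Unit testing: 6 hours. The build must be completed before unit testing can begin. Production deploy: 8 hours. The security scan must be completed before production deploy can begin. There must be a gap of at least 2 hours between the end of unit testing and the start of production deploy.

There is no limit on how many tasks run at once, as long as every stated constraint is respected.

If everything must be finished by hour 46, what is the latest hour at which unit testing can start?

Post-deploy verification must finish by hour 46; it takes 8 hours, so it must start by 46 − 8 = hour 38.
Since post-deploy verification (must start by hour 38, minus 1-hour gap → hour 37) depends on it, production deploy must finish by hour 37. Backing off its 8-hour duration gives a latest start of hour 29.
Since production deploy (must start by hour 29) depends on it, the security scan must finish by hour 29. Backing off its 1-hour duration gives a latest start of hour 28.
Integration testing feeds into the security scan (must start by hour 28, minus 3-hour gap → hour 25); so integration testing must finish by hour 25 and therefore start by hour 20.
Unit testing must finish in time for integration testing (must start by hour 20); the security scan (must start by hour 28); production deploy (must start by hour 29, minus 2-hour gap → hour 27). The tightest is hour 20, so unit testing must start by 20 − 6 = hour 14.

14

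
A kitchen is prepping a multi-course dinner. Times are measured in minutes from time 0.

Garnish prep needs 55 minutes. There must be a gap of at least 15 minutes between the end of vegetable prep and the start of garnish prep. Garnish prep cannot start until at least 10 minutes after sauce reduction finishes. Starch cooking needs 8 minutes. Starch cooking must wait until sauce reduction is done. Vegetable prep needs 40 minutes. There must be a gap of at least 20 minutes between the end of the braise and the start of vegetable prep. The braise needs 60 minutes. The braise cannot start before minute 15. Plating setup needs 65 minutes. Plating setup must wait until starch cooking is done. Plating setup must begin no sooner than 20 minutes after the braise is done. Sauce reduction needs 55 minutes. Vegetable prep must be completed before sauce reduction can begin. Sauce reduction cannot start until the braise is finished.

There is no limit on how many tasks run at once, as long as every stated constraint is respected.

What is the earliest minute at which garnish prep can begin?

After its own release at minute 15, the braise can start at minute 15 and finishes at minute 75.
Vegetable prep waits on the braise (finishes minute 75, plus 20-minute gap → minute 95), so it starts at minute 95 and finishes at 95 + 40 = minute 135.
Sauce reduction cannot start until vegetable prep (finishes minute 135); the braise (finishes minute 75). The controlling bound is minute 135, so sauce reduction finishes at 135 + 55 = minute 190.
Garnish prep waits on vegetable prep (finishes minute 135, plus 15-minute gap → minute 150); sauce reduction (finishes minute 190, plus 10-minute gap → minute 200). The latest of these is minute 200, which is the earliest garnish prep can start.

200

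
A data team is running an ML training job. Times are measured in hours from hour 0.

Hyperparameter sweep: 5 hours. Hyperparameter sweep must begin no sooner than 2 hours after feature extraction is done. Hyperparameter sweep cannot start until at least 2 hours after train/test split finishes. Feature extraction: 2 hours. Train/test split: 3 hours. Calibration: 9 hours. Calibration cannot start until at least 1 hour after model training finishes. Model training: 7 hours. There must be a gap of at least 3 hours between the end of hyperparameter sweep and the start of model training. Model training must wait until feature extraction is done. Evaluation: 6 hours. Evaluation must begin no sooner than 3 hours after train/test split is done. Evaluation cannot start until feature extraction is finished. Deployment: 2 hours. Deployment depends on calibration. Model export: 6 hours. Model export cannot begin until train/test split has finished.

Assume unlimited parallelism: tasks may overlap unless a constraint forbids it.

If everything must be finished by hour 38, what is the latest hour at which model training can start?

19

Nothing follows deployment; the deadline of hour 38 is its only limit. It must start by 38 − 2 = hour 36.
Since deployment (must start by hour 36) depends on it, calibration must finish by hour 36. Backing off its 9-hour duration gives a latest start of hour 27.
Model training must finish before calibration (must start by hour 27, minus 1-hour gap → hour 26). With a 7-hour duration, model training must start by 26 − 7 = hour 19.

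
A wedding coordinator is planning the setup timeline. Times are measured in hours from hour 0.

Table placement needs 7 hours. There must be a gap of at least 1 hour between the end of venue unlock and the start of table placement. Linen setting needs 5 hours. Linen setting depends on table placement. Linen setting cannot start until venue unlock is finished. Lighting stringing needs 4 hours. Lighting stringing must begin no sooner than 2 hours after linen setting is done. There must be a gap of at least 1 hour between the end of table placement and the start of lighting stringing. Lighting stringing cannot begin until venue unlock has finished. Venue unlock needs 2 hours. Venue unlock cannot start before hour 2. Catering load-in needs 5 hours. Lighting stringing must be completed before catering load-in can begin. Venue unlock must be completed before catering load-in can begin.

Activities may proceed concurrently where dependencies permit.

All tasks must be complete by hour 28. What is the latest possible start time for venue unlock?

Nothing follows catering load-in; the deadline of hour 28 is its only limit. It must start by 28 − 5 = hour 23.
Lighting stringing has to be done before catering load-in (must start by hour 23). That means finishing by hour 23, i.e. starting by 23 − 4 = hour 19.
Linen setting feeds into lighting stringing (must start by hour 19, minus 2-hour gap → hour 17); so linen setting must finish by hour 17 and therefore start by hour 12.
Table placement feeds linen setting (must start by hour 12); lighting stringing (must start by hour 19, minus 1-hour gap → hour 18). Taking the minimum, table placement must finish by hour 12 and start by 12 − 7 = hour 5.
Venue unlock feeds table placement (must start by hour 5, minus 1-hour gap → hour 4); linen setting (must start by hour 12); lighting stringing (must start by hour 19); catering load-in (must start by hour 23). Taking the minimum, venue unlock must finish by hour 4 and start by 4 − 2 = hour 2.

2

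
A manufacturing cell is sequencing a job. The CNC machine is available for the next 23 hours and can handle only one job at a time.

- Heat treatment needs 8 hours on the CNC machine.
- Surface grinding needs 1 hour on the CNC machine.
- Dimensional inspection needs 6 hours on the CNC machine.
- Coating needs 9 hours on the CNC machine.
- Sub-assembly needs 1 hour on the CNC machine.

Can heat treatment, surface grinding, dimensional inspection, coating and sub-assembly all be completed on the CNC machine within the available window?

No

Running back to back, the jobs need 8 + 1 + 6 + 9 + 1 = 25 hours on the CNC machine.
Since 25 > 23, they cannot all fit.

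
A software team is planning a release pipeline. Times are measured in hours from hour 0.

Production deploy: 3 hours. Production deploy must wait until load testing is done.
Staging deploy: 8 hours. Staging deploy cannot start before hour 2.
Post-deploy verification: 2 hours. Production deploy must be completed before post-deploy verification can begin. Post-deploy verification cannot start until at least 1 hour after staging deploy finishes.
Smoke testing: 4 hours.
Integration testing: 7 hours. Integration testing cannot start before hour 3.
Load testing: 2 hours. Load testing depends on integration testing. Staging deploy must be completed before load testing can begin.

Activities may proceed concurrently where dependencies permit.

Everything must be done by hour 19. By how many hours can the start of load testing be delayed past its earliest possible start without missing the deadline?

Staging deploy cannot begin until its own release at hour 2. It runs from hour 2 to 2 + 8 = hour 10.
After its own release at hour 3, integration testing can start at hour 3 and finishes at hour 10.
Load testing needs all of integration testing (finishes hour 10); staging deploy (finishes hour 10). That puts its earliest start at hour 10; it finishes at 10 + 2 = hour 12.

Working backward from the deadline:
Nothing follows post-deploy verification; the deadline of hour 19 is its only limit. It must start by 19 − 2 = hour 17.
Production deploy has to be done before post-deploy verification (must start by hour 17). That means finishing by hour 17, i.e. starting by 17 − 3 = hour 14.
Since production deploy (must start by hour 14) depends on it, load testing must finish by hour 14. Backing off its 2-hour duration gives a latest start of hour 12.
So load testing can start as early as hour 10 and as late as hour 12, giving 12 − 10 = 2 hours of slack.

2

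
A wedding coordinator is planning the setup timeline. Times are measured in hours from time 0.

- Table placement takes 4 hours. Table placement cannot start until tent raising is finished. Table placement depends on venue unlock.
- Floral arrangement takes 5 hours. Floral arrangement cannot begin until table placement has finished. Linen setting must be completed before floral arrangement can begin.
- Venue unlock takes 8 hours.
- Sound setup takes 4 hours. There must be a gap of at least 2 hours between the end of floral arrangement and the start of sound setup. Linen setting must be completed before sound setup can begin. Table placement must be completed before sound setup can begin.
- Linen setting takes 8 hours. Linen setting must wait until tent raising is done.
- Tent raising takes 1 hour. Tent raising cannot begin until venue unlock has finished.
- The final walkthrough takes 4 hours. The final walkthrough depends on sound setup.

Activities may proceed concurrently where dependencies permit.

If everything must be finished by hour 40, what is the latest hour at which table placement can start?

21

The final walkthrough has no dependents, so it just needs to finish by hour 40. Starting by 40 − 4 = hour 36 achieves that.
Since the final walkthrough (must start by hour 36) depends on it, sound setup must finish by hour 36. Backing off its 4-hour duration gives a latest start of hour 32.
Since sound setup (must start by hour 32, minus 2-hour gap → hour 30) depends on it, floral arrangement must finish by hour 30. Backing off its 5-hour duration gives a latest start of hour 25.
Table placement feeds floral arrangement (must start by hour 25); sound setup (must start by hour 32). Taking the minimum, table placement must finish by hour 25 and start by 25 − 4 = hour 21.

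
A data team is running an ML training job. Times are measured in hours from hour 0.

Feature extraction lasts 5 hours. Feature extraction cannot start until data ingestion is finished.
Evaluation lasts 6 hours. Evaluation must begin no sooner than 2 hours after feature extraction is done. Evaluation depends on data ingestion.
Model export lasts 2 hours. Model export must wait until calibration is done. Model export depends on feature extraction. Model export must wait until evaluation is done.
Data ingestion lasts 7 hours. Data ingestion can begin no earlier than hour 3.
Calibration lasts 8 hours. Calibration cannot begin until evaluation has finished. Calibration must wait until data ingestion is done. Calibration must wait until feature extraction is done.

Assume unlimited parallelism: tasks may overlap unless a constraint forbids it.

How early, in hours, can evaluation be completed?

After its own release at hour 3, data ingestion can start at hour 3 and finishes at hour 10.
Feature extraction cannot begin until data ingestion (finishes hour 10). It runs from hour 10 to 10 + 5 = hour 15.
Evaluation cannot start until feature extraction (finishes hour 15, plus 2-hour gap → hour 17); data ingestion (finishes hour 10). The controlling bound is hour 17, so evaluation finishes at 17 + 6 = hour 23.

23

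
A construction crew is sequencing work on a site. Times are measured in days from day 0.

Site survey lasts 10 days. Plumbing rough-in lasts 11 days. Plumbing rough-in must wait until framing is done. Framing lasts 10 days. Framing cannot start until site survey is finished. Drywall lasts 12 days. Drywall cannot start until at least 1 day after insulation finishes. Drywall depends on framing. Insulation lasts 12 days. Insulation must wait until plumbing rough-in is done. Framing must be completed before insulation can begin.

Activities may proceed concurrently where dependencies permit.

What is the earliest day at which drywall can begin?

44

Site survey has no prerequisites, so it starts at day 0 and finishes at day 10.
Framing cannot begin until site survey (finishes day 10). It runs from day 10 to 10 + 10 = day 20.
Plumbing rough-in waits on framing (finishes day 20), so it starts at day 20 and finishes at 20 + 11 = day 31.
Insulation cannot start until plumbing rough-in (finishes day 31); framing (finishes day 20). The controlling bound is day 31, so insulation finishes at 31 + 12 = day 43.
Drywall waits on insulation (finishes day 43, plus 1-day gap → day 44); framing (finishes day 20). The latest of these is day 44, which is the earliest drywall can start.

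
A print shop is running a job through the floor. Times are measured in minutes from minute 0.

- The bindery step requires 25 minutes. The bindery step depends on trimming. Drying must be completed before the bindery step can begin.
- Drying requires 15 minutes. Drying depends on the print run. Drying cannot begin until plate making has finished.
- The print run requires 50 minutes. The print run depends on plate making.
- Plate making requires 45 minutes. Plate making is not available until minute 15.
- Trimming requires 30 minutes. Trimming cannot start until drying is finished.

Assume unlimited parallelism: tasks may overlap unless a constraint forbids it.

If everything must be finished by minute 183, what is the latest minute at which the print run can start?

Nothing follows the bindery step; the deadline of minute 183 is its only limit. It must start by 183 − 25 = minute 158.
Trimming must finish before the bindery step (must start by minute 158). With a 30-minute duration, trimming must start by 158 − 30 = minute 128.
Drying must finish in time for trimming (must start by minute 128); the bindery step (must start by minute 158). The tightest is minute 128, so drying must start by 128 − 15 = minute 113.
The print run has to be done before drying (must start by minute 113). That means finishing by minute 113, i.e. starting by 113 − 50 = minute 63.

63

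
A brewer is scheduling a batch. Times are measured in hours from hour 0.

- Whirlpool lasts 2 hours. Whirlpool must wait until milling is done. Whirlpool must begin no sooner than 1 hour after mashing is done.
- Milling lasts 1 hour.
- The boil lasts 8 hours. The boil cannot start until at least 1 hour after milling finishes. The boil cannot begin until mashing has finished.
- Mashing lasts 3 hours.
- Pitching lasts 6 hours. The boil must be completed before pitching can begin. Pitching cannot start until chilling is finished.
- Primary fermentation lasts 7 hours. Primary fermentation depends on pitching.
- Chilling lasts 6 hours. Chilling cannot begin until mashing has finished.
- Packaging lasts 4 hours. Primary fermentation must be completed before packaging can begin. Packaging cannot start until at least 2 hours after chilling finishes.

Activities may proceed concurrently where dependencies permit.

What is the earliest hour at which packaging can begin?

Nothing blocks mashing, so it runs from hour 0 to hour 3.
Chilling waits on mashing (finishes hour 3), so it starts at hour 3 and finishes at 3 + 6 = hour 9.
Nothing blocks milling, so it runs from hour 0 to hour 1.
The boil cannot start until milling (finishes hour 1, plus 1-hour gap → hour 2); mashing (finishes hour 3). The controlling bound is hour 3, so the boil finishes at 3 + 8 = hour 11.
For pitching: the boil (finishes hour 11); chilling (finishes hour 9). Taking the maximum gives a start of hour 11, and it finishes at 11 + 6 = hour 17.
After pitching (finishes hour 17), primary fermentation can start at hour 17 and finishes at hour 24.
Packaging waits on primary fermentation (finishes hour 24); chilling (finishes hour 9, plus 2-hour gap → hour 11). The latest of these is hour 24, which is the earliest packaging can start.

24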